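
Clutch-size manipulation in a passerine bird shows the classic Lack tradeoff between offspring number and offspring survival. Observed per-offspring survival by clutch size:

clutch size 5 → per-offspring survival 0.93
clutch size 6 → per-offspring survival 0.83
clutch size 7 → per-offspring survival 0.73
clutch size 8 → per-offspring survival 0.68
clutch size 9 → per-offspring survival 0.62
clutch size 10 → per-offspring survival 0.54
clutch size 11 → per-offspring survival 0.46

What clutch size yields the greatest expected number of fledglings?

9

Expected fledglings = c × s(c):
  c=5: 5 × 0.93 = 4.650
  c=6: 6 × 0.83 = 4.980
  c=7: 7 × 0.73 = 5.110
  c=8: 8 × 0.68 = 5.440
  c=9: 9 × 0.62 = 5.580
  c=10: 10 × 0.54 = 5.400
  c=11: 11 × 0.46 = 5.060
Maximum at c = 9 (5.580 fledglings).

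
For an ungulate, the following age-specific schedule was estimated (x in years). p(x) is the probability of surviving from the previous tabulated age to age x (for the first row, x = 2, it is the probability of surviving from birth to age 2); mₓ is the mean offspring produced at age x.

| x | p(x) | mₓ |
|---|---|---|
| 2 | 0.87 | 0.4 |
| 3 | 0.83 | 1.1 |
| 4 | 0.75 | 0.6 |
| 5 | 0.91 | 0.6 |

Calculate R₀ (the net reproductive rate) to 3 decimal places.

1.763

Survivorship from birth: l_x = p_2·p_3·…·p_x.
  l_2 = 0.87000
  l_3 = 0.72210
  l_4 = 0.54157
  l_5 = 0.49283
R₀ = Σ l_x mₓ:
  age 2: 0.87000 × 0.4 = 0.3480
  age 3: 0.72210 × 1.1 = 0.7943
  age 4: 0.54157 × 0.6 = 0.3249
  age 5: 0.49283 × 0.6 = 0.2957
R₀ = 0.3480 + 0.7943 + 0.3249 + 0.2957 = 1.7630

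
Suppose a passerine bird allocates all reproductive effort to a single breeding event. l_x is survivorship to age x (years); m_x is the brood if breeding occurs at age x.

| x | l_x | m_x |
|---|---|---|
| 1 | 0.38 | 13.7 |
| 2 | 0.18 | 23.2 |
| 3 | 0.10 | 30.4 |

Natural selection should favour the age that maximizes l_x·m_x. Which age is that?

Expected offspring if breeding at age x = l_x × m_x:
  age 1: 0.38 × 13.7 = 5.206
  age 2: 0.18 × 23.2 = 4.176
  age 3: 0.10 × 30.4 = 3.040
Maximum at age 1 (5.206).

1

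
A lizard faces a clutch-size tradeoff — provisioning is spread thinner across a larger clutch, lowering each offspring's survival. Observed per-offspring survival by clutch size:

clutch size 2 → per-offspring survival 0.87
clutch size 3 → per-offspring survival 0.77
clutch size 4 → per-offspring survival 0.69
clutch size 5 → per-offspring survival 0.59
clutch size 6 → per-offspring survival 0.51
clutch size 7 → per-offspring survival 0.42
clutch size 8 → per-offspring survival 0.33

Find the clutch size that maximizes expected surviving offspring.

Expected surviving offspring = c × s(c):
  c=2: 2 × 0.87 = 1.740
  c=3: 3 × 0.77 = 2.310
  c=4: 4 × 0.69 = 2.760
  c=5: 5 × 0.59 = 2.950
  c=6: 6 × 0.51 = 3.060
  c=7: 7 × 0.42 = 2.940
  c=8: 8 × 0.33 = 2.640
Maximum at c = 6 (3.060 surviving offspring).

6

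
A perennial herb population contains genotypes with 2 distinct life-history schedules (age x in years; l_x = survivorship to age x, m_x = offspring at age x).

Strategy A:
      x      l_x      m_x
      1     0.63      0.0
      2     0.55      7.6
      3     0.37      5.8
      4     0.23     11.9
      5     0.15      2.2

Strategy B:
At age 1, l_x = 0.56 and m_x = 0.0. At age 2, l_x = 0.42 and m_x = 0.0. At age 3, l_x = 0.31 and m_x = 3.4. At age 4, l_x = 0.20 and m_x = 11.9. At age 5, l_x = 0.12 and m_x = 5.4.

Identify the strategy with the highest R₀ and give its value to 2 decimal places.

9.39

Strategy A: R₀ = 0.63×0.0 + 0.55×7.6 + 0.37×5.8 + 0.23×11.9 + 0.15×2.2 = 9.3930
Strategy B: R₀ = 0.56×0.0 + 0.42×0.0 + 0.31×3.4 + 0.20×11.9 + 0.12×5.4 = 4.0820
Highest R₀: strategy A with 9.3930.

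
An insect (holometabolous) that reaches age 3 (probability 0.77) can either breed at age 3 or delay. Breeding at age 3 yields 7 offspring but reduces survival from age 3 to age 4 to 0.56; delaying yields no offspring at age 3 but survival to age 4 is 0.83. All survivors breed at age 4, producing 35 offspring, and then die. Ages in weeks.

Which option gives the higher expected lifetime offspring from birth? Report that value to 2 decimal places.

22.37

breed at age 3: R₀ = 0.77 × (7 + 0.56 × 35) = 0.77 × 26.6000 = 20.4820
delay to age 4: R₀ = 0.77 × (0.83 × 35) = 0.77 × 29.0500 = 22.3685
Higher: delay to age 4 (22.3685).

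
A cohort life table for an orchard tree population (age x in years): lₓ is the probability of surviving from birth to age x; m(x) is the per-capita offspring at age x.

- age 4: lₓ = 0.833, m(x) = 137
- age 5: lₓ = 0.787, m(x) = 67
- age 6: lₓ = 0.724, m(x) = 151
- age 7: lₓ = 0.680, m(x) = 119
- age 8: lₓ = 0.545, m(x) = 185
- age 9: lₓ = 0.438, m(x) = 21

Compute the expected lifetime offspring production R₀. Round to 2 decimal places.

467.12

R₀ = Σ lₓ m(x):
  age 4: 0.833 × 137 = 114.1210
  age 5: 0.787 × 67 = 52.7290
  age 6: 0.724 × 151 = 109.3240
  age 7: 0.680 × 119 = 80.9200
  age 8: 0.545 × 185 = 100.8250
  age 9: 0.438 × 21 = 9.1980
R₀ = 114.1210 + 52.7290 + 109.3240 + 80.9200 + 100.8250 + 9.1980 = 467.1170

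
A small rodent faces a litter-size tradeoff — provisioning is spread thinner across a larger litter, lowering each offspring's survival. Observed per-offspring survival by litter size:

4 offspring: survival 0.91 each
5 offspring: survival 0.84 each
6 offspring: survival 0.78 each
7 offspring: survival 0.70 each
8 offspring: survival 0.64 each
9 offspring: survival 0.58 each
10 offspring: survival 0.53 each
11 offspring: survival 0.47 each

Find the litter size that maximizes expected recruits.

10

Expected recruits = c × s(c):
  c=4: 4 × 0.91 = 3.640
  c=5: 5 × 0.84 = 4.200
  c=6: 6 × 0.78 = 4.680
  c=7: 7 × 0.70 = 4.900
  c=8: 8 × 0.64 = 5.120
  c=9: 9 × 0.58 = 5.220
  c=10: 10 × 0.53 = 5.300
  c=11: 11 × 0.47 = 5.170
Maximum at c = 10 (5.300 recruits).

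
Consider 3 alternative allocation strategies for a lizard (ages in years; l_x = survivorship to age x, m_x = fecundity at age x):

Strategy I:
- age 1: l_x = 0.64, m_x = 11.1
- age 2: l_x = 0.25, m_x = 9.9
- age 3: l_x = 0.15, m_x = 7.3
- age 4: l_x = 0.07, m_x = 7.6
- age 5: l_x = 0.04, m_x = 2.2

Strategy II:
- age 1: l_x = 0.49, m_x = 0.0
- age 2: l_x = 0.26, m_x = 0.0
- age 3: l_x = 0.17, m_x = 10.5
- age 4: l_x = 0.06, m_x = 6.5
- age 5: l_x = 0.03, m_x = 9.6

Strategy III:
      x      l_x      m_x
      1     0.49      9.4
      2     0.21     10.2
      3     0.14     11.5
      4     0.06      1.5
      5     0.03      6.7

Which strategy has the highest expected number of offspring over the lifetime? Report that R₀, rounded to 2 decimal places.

11.29

Strategy I: R₀ = 0.64×11.1 + 0.25×9.9 + 0.15×7.3 + 0.07×7.6 + 0.04×2.2 = 11.2940
Strategy II: R₀ = 0.49×0.0 + 0.26×0.0 + 0.17×10.5 + 0.06×6.5 + 0.03×9.6 = 2.4630
Strategy III: R₀ = 0.49×9.4 + 0.21×10.2 + 0.14×11.5 + 0.06×1.5 + 0.03×6.7 = 8.6490
Highest R₀: strategy I with 11.2940.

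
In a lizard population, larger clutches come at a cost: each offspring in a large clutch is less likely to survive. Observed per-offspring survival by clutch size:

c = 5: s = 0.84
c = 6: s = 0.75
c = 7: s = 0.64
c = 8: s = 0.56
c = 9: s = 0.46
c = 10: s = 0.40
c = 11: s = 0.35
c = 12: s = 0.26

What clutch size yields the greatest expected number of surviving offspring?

Expected surviving offspring = c × s(c):
  c=5: 5 × 0.84 = 4.200
  c=6: 6 × 0.75 = 4.500
  c=7: 7 × 0.64 = 4.480
  c=8: 8 × 0.56 = 4.480
  c=9: 9 × 0.46 = 4.140
  c=10: 10 × 0.40 = 4.000
  c=11: 11 × 0.35 = 3.850
  c=12: 12 × 0.26 = 3.120
Maximum at c = 6 (4.500 surviving offspring).

6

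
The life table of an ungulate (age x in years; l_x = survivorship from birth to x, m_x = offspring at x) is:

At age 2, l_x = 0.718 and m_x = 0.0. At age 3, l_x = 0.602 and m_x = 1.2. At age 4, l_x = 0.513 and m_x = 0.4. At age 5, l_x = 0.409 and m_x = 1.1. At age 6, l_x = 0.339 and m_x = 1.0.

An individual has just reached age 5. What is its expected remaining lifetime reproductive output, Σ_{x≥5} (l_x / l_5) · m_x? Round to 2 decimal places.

l_5 = 0.409. Conditional survival from age 5 to x is l_x / l_5.
  x=5: (0.409/0.409) × 1.1 = 1.1000
  x=6: (0.339/0.409) × 1.0 = 0.8289
Sum = 1.1000 + 0.8289 = 1.9289

1.93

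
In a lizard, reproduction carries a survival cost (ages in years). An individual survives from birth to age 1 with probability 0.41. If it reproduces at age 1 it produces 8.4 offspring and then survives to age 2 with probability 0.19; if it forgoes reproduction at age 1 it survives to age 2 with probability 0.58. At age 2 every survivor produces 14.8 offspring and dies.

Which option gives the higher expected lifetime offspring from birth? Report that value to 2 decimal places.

4.60

breed at age 1: R₀ = 0.41 × (8.4 + 0.19 × 14.8) = 0.41 × 11.2120 = 4.5969
delay to age 2: R₀ = 0.41 × (0.58 × 14.8) = 0.41 × 8.5840 = 3.5194
Higher: breed at age 1 (4.5969).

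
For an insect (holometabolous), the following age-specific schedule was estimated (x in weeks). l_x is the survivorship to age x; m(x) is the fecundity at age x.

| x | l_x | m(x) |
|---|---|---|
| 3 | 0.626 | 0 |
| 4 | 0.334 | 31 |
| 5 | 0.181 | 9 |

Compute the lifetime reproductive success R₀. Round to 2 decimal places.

11.98

R₀ = Σ l_x m(x):
  age 3: 0.626 × 0 = 0.0000
  age 4: 0.334 × 31 = 10.3540
  age 5: 0.181 × 9 = 1.6290
R₀ = 0.0000 + 10.3540 + 1.6290 = 11.9830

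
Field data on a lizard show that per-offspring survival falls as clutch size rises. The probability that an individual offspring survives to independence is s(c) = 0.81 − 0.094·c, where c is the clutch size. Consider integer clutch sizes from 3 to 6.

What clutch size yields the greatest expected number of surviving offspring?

Expected surviving offspring = c × s(c):
  c=3: 3 × 0.528 = 1.584
  c=4: 4 × 0.434 = 1.736
  c=5: 5 × 0.340 = 1.700
  c=6: 6 × 0.246 = 1.476
Maximum at c = 4 (1.736 surviving offspring).

4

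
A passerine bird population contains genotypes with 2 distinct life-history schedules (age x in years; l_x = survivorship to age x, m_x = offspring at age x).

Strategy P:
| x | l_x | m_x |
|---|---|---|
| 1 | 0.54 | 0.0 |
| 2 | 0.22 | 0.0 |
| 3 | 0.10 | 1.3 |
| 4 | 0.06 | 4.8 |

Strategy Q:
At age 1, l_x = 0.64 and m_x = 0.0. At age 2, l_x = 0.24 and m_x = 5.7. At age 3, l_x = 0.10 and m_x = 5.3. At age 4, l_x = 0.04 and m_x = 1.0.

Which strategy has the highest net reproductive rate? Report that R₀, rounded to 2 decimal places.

1.94

Strategy P: R₀ = 0.54×0.0 + 0.22×0.0 + 0.10×1.3 + 0.06×4.8 = 0.4180
Strategy Q: R₀ = 0.64×0.0 + 0.24×5.7 + 0.10×5.3 + 0.04×1.0 = 1.9380
Highest R₀: strategy Q with 1.9380.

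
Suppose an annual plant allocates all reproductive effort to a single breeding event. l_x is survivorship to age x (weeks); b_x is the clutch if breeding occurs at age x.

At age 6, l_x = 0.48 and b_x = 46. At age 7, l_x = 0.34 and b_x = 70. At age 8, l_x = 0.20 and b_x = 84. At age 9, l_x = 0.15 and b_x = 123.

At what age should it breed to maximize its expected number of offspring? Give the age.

Expected offspring if breeding at age x = l_x × b_x:
  age 6: 0.48 × 46 = 22.080
  age 7: 0.34 × 70 = 23.800
  age 8: 0.20 × 84 = 16.800
  age 9: 0.15 × 123 = 18.450
Maximum at age 7 (23.800).

7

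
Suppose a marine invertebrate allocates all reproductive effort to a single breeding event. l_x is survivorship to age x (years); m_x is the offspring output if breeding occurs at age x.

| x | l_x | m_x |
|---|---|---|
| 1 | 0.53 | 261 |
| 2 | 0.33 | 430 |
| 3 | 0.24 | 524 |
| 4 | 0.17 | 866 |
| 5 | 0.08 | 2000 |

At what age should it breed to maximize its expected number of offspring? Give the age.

5

Expected offspring if breeding at age x = l_x × m_x:
  age 1: 0.53 × 261 = 138.330
  age 2: 0.33 × 430 = 141.900
  age 3: 0.24 × 524 = 125.760
  age 4: 0.17 × 866 = 147.220
  age 5: 0.08 × 2000 = 160.000
Maximum at age 5 (160.000).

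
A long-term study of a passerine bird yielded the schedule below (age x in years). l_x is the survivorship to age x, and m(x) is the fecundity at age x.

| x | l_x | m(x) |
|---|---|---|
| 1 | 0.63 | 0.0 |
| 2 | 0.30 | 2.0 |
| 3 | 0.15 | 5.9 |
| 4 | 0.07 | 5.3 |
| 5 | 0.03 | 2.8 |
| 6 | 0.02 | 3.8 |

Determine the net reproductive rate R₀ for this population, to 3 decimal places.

R₀ = Σ l_x m(x):
  age 1: 0.63 × 0.0 = 0.0000
  age 2: 0.30 × 2.0 = 0.6000
  age 3: 0.15 × 5.9 = 0.8850
  age 4: 0.07 × 5.3 = 0.3710
  age 5: 0.03 × 2.8 = 0.0840
  age 6: 0.02 × 3.8 = 0.0760
R₀ = 0.0000 + 0.6000 + 0.8850 + 0.3710 + 0.0840 + 0.0760 = 2.0160

2.016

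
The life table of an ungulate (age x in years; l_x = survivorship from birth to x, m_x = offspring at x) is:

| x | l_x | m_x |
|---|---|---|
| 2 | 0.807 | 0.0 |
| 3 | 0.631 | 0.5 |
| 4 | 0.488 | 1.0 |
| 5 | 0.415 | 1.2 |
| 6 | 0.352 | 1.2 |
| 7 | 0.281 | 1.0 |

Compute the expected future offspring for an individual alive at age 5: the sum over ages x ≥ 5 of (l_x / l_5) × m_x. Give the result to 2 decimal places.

l_5 = 0.415. Conditional survival from age 5 to x is l_x / l_5.
  x=5: (0.415/0.415) × 1.2 = 1.2000
  x=6: (0.352/0.415) × 1.2 = 1.0178
  x=7: (0.281/0.415) × 1.0 = 0.6771
Sum = 1.2000 + 1.0178 + 0.6771 = 2.8949

2.89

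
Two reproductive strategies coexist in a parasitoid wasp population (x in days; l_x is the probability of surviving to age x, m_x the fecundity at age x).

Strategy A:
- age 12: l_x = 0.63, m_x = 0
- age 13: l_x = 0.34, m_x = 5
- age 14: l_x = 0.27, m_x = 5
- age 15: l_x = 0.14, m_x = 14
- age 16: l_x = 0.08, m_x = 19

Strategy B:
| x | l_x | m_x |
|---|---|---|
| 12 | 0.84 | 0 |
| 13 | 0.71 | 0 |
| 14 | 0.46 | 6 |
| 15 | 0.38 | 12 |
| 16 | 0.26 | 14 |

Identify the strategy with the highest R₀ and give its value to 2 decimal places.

10.96

Strategy A: R₀ = 0.63×0 + 0.34×5 + 0.27×5 + 0.14×14 + 0.08×19 = 6.5300
Strategy B: R₀ = 0.84×0 + 0.71×0 + 0.46×6 + 0.38×12 + 0.26×14 = 10.9600
Highest R₀: strategy B with 10.9600.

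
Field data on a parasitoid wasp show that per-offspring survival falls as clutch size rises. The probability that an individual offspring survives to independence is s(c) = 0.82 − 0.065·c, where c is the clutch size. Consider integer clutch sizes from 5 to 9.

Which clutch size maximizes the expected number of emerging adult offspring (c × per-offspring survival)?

Expected emerging adult offspring = c × s(c):
  c=5: 5 × 0.495 = 2.475
  c=6: 6 × 0.430 = 2.580
  c=7: 7 × 0.365 = 2.555
  c=8: 8 × 0.300 = 2.400
  c=9: 9 × 0.235 = 2.115
Maximum at c = 6 (2.580 emerging adult offspring).

6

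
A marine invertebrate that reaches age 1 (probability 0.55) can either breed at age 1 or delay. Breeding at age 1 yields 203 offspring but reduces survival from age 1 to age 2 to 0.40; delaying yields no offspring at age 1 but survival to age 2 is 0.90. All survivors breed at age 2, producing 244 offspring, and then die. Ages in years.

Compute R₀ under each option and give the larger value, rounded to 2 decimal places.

165.33

breed at age 1: R₀ = 0.55 × (203 + 0.40 × 244) = 0.55 × 300.6000 = 165.3300
delay to age 2: R₀ = 0.55 × (0.90 × 244) = 0.55 × 219.6000 = 120.7800
Higher: breed at age 1 (165.3300).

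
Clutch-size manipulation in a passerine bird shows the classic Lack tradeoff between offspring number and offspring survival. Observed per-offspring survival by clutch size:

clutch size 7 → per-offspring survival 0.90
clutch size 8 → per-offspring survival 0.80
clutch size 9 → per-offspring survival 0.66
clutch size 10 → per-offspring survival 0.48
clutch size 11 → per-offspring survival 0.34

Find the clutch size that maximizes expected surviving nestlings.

8

Expected surviving nestlings = c × s(c):
  c=7: 7 × 0.90 = 6.300
  c=8: 8 × 0.80 = 6.400
  c=9: 9 × 0.66 = 5.940
  c=10: 10 × 0.48 = 4.800
  c=11: 11 × 0.34 = 3.740
Maximum at c = 8 (6.400 surviving nestlings).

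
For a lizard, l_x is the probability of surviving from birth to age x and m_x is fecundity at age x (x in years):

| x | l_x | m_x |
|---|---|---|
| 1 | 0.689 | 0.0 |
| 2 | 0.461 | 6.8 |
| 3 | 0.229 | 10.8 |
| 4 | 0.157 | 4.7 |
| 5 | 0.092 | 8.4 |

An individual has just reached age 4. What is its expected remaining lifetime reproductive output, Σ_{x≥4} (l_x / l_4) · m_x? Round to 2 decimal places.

l_4 = 0.157. Conditional survival from age 4 to x is l_x / l_4.
  x=4: (0.157/0.157) × 4.7 = 4.7000
  x=5: (0.092/0.157) × 8.4 = 4.9223
Sum = 4.7000 + 4.9223 = 9.6223

9.62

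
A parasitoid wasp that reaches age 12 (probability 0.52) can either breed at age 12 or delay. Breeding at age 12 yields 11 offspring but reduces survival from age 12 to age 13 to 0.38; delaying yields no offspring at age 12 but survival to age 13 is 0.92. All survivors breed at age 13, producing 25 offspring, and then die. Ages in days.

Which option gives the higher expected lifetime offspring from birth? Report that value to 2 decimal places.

11.96

breed at age 12: R₀ = 0.52 × (11 + 0.38 × 25) = 0.52 × 20.5000 = 10.6600
delay to age 13: R₀ = 0.52 × (0.92 × 25) = 0.52 × 23.0000 = 11.9600
Higher: delay to age 13 (11.9600).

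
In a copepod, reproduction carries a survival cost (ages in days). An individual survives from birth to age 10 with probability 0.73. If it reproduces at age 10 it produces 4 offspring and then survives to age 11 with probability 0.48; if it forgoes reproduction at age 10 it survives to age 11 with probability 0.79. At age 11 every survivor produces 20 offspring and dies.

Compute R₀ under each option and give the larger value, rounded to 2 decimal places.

breed at age 10: R₀ = 0.73 × (4 + 0.48 × 20) = 0.73 × 13.6000 = 9.9280
delay to age 11: R₀ = 0.73 × (0.79 × 20) = 0.73 × 15.8000 = 11.5340
Higher: delay to age 11 (11.5340).

11.53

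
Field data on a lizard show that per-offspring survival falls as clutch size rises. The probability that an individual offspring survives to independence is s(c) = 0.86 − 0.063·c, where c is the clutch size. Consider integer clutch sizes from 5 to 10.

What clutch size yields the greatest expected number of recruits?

Expected recruits = c × s(c):
  c=5: 5 × 0.545 = 2.725
  c=6: 6 × 0.482 = 2.892
  c=7: 7 × 0.419 = 2.933
  c=8: 8 × 0.356 = 2.848
  c=9: 9 × 0.293 = 2.637
  c=10: 10 × 0.230 = 2.300
Maximum at c = 7 (2.933 recruits).

7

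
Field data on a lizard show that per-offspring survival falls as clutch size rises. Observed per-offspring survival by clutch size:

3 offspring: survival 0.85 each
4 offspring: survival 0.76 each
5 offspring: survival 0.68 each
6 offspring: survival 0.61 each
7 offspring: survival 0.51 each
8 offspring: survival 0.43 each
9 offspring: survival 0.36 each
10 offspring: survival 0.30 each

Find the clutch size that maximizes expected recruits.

6

Expected recruits = c × s(c):
  c=3: 3 × 0.85 = 2.550
  c=4: 4 × 0.76 = 3.040
  c=5: 5 × 0.68 = 3.400
  c=6: 6 × 0.61 = 3.660
  c=7: 7 × 0.51 = 3.570
  c=8: 8 × 0.43 = 3.440
  c=9: 9 × 0.36 = 3.240
  c=10: 10 × 0.30 = 3.000
Maximum at c = 6 (3.660 recruits).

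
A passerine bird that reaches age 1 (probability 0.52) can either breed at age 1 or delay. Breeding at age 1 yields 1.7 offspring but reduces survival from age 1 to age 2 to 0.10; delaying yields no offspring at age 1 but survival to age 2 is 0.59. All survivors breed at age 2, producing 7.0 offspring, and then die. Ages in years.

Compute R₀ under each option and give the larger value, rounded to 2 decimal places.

breed at age 1: R₀ = 0.52 × (1.7 + 0.10 × 7.0) = 0.52 × 2.4000 = 1.2480
delay to age 2: R₀ = 0.52 × (0.59 × 7.0) = 0.52 × 4.1300 = 2.1476
Higher: delay to age 2 (2.1476).

2.15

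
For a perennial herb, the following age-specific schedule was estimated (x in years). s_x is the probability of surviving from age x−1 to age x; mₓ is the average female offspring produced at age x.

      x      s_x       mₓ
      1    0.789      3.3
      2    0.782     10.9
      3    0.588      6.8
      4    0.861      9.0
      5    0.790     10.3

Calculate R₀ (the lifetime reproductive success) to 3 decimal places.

Survivorship from birth: l_x = s_1·s_2·…·s_x.
  l_1 = 0.78900
  l_2 = 0.61700
  l_3 = 0.36279
  l_4 = 0.31237
  l_5 = 0.24677
R₀ = Σ l_x mₓ:
  age 1: 0.78900 × 3.3 = 2.6037
  age 2: 0.61700 × 10.9 = 6.7253
  age 3: 0.36279 × 6.8 = 2.4670
  age 4: 0.31237 × 9.0 = 2.8113
  age 5: 0.24677 × 10.3 = 2.5417
R₀ = 2.6037 + 6.7253 + 2.4670 + 2.8113 + 2.5417 = 17.1490

17.149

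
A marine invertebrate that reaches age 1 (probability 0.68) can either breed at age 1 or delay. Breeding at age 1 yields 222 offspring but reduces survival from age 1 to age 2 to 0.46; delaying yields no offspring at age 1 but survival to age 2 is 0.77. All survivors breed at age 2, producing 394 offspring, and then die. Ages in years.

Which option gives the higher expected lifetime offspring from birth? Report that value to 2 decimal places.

breed at age 1: R₀ = 0.68 × (222 + 0.46 × 394) = 0.68 × 403.2400 = 274.2032
delay to age 2: R₀ = 0.68 × (0.77 × 394) = 0.68 × 303.3800 = 206.2984
Higher: breed at age 1 (274.2032).

274.20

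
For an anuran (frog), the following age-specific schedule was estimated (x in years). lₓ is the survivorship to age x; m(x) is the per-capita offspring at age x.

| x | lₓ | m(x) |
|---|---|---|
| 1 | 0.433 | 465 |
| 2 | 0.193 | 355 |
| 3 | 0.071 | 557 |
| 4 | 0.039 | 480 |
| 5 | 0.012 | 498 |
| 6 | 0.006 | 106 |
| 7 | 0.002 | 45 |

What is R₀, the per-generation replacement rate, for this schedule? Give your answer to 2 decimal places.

334.83

R₀ = Σ lₓ m(x):
  age 1: 0.433 × 465 = 201.3450
  age 2: 0.193 × 355 = 68.5150
  age 3: 0.071 × 557 = 39.5470
  age 4: 0.039 × 480 = 18.7200
  age 5: 0.012 × 498 = 5.9760
  age 6: 0.006 × 106 = 0.6360
  age 7: 0.002 × 45 = 0.0900
R₀ = 201.3450 + 68.5150 + 39.5470 + 18.7200 + 5.9760 + 0.6360 + 0.0900 = 334.8290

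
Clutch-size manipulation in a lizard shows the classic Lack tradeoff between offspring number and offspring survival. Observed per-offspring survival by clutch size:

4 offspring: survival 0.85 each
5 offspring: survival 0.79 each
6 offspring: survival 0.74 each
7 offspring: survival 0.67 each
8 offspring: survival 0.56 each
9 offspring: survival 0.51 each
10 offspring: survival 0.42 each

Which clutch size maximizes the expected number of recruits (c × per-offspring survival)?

Expected recruits = c × s(c):
  c=4: 4 × 0.85 = 3.400
  c=5: 5 × 0.79 = 3.950
  c=6: 6 × 0.74 = 4.440
  c=7: 7 × 0.67 = 4.690
  c=8: 8 × 0.56 = 4.480
  c=9: 9 × 0.51 = 4.590
  c=10: 10 × 0.42 = 4.200
Maximum at c = 7 (4.690 recruits).

7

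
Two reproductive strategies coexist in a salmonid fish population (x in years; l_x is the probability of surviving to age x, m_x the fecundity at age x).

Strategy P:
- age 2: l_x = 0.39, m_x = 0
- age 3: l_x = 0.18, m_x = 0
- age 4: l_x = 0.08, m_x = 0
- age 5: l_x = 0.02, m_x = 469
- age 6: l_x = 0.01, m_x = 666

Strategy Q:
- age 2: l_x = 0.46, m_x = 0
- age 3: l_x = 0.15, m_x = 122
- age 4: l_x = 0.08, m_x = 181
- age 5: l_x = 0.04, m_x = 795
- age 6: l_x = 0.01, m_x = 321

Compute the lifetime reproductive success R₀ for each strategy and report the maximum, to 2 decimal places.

67.79

Strategy P: R₀ = 0.39×0 + 0.18×0 + 0.08×0 + 0.02×469 + 0.01×666 = 16.0400
Strategy Q: R₀ = 0.46×0 + 0.15×122 + 0.08×181 + 0.04×795 + 0.01×321 = 67.7900
Highest R₀: strategy Q with 67.7900.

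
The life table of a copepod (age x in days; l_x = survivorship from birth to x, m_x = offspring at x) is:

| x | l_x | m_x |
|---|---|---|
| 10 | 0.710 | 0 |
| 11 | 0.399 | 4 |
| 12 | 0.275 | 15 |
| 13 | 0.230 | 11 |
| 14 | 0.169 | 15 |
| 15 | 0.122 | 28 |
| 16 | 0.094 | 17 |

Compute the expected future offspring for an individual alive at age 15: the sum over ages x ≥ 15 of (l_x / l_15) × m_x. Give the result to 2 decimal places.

l_15 = 0.122. Conditional survival from age 15 to x is l_x / l_15.
  x=15: (0.122/0.122) × 28 = 28.0000
  x=16: (0.094/0.122) × 17 = 13.0984
Sum = 28.0000 + 13.0984 = 41.0984

41.10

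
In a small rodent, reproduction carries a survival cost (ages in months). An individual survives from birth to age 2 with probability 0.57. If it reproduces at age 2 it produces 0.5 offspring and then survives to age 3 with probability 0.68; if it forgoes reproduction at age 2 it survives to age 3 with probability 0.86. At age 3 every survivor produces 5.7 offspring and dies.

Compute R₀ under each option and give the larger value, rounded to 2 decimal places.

2.79

breed at age 2: R₀ = 0.57 × (0.5 + 0.68 × 5.7) = 0.57 × 4.3760 = 2.4943
delay to age 3: R₀ = 0.57 × (0.86 × 5.7) = 0.57 × 4.9020 = 2.7941
Higher: delay to age 3 (2.7941).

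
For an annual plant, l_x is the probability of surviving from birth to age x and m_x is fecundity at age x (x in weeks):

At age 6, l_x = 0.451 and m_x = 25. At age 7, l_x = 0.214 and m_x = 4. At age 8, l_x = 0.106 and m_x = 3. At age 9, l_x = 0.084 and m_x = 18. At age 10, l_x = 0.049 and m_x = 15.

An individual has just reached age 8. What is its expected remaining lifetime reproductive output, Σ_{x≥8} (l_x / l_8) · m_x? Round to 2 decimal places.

l_8 = 0.106. Conditional survival from age 8 to x is l_x / l_8.
  x=8: (0.106/0.106) × 3 = 3.0000
  x=9: (0.084/0.106) × 18 = 14.2642
  x=10: (0.049/0.106) × 15 = 6.9340
Sum = 3.0000 + 14.2642 + 6.9340 = 24.1981

24.20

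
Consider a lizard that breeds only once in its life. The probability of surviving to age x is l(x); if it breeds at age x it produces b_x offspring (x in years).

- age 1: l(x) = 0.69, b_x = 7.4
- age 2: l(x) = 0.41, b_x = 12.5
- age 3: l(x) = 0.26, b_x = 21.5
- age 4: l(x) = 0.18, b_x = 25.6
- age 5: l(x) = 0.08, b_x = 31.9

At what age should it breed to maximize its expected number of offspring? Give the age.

Expected offspring if breeding at age x = l(x) × b_x:
  age 1: 0.69 × 7.4 = 5.106
  age 2: 0.41 × 12.5 = 5.125
  age 3: 0.26 × 21.5 = 5.590
  age 4: 0.18 × 25.6 = 4.608
  age 5: 0.08 × 31.9 = 2.552
Maximum at age 3 (5.590).

3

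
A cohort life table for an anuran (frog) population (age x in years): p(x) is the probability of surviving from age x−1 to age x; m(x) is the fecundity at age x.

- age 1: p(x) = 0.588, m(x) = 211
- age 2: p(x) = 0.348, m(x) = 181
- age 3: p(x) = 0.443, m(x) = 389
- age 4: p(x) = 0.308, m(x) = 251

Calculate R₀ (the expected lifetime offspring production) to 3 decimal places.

203.375

Survivorship from birth: l_x = p_1·p_2·…·p_x.
  l_1 = 0.58800
  l_2 = 0.20462
  l_3 = 0.09065
  l_4 = 0.02792
R₀ = Σ l_x m(x):
  age 1: 0.58800 × 211 = 124.0680
  age 2: 0.20462 × 181 = 37.0362
  age 3: 0.09065 × 389 = 35.2629
  age 4: 0.02792 × 251 = 7.0079
R₀ = 124.0680 + 37.0362 + 35.2629 + 7.0079 = 203.3750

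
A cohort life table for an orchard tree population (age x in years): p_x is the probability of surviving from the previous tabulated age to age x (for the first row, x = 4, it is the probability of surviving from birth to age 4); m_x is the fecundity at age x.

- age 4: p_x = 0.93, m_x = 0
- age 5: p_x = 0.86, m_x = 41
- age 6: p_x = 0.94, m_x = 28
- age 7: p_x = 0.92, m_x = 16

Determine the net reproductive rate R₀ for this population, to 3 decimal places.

Survivorship from birth: l_x = p_4·p_5·…·p_x.
  l_4 = 0.93000
  l_5 = 0.79980
  l_6 = 0.75181
  l_7 = 0.69167
R₀ = Σ l_x m_x:
  age 4: 0.93000 × 0 = 0.0000
  age 5: 0.79980 × 41 = 32.7918
  age 6: 0.75181 × 28 = 21.0507
  age 7: 0.69167 × 16 = 11.0667
R₀ = 0.0000 + 32.7918 + 21.0507 + 11.0667 = 64.9092

64.909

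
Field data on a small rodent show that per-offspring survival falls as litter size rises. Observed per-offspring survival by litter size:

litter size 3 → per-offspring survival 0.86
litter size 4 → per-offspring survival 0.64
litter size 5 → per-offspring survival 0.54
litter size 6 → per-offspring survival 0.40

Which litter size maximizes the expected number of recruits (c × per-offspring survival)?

5

Expected recruits = c × s(c):
  c=3: 3 × 0.86 = 2.580
  c=4: 4 × 0.64 = 2.560
  c=5: 5 × 0.54 = 2.700
  c=6: 6 × 0.40 = 2.400
Maximum at c = 5 (2.700 recruits).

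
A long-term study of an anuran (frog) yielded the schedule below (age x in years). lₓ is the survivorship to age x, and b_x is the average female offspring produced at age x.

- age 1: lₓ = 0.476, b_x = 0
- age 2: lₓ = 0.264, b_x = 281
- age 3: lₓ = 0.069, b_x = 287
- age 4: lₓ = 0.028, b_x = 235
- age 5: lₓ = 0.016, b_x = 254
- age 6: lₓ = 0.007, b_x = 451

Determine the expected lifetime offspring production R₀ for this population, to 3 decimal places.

107.788

R₀ = Σ lₓ b_x:
  age 1: 0.476 × 0 = 0.0000
  age 2: 0.264 × 281 = 74.1840
  age 3: 0.069 × 287 = 19.8030
  age 4: 0.028 × 235 = 6.5800
  age 5: 0.016 × 254 = 4.0640
  age 6: 0.007 × 451 = 3.1570
R₀ = 0.0000 + 74.1840 + 19.8030 + 6.5800 + 4.0640 + 3.1570 = 107.7880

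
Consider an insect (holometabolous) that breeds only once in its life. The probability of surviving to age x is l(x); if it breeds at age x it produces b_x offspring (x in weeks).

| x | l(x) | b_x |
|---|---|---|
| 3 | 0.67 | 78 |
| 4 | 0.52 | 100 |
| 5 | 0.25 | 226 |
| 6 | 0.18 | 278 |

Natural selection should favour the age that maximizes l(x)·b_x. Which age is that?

5

Expected offspring if breeding at age x = l(x) × b_x:
  age 3: 0.67 × 78 = 52.260
  age 4: 0.52 × 100 = 52.000
  age 5: 0.25 × 226 = 56.500
  age 6: 0.18 × 278 = 50.040
Maximum at age 5 (56.500).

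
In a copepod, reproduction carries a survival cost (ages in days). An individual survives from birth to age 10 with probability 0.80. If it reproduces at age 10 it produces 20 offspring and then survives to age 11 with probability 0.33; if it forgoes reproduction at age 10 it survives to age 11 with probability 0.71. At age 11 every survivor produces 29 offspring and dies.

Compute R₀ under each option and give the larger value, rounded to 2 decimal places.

breed at age 10: R₀ = 0.80 × (20 + 0.33 × 29) = 0.80 × 29.5700 = 23.6560
delay to age 11: R₀ = 0.80 × (0.71 × 29) = 0.80 × 20.5900 = 16.4720
Higher: breed at age 10 (23.6560).

23.66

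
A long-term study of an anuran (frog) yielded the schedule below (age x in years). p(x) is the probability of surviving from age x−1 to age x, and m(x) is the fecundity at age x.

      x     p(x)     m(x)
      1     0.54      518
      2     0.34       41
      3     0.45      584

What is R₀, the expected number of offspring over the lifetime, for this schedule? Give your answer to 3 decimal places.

335.498

Survivorship from birth: l_x = p_1·p_2·…·p_x.
  l_1 = 0.54000
  l_2 = 0.18360
  l_3 = 0.08262
R₀ = Σ l_x m(x):
  age 1: 0.54000 × 518 = 279.7200
  age 2: 0.18360 × 41 = 7.5276
  age 3: 0.08262 × 584 = 48.2501
R₀ = 279.7200 + 7.5276 + 48.2501 = 335.4977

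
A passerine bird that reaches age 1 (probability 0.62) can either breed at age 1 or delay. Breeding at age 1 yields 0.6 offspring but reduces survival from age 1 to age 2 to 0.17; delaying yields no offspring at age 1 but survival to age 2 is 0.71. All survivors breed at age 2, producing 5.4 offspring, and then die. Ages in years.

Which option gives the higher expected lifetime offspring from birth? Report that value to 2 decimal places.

2.38

breed at age 1: R₀ = 0.62 × (0.6 + 0.17 × 5.4) = 0.62 × 1.5180 = 0.9412
delay to age 2: R₀ = 0.62 × (0.71 × 5.4) = 0.62 × 3.8340 = 2.3771
Higher: delay to age 2 (2.3771).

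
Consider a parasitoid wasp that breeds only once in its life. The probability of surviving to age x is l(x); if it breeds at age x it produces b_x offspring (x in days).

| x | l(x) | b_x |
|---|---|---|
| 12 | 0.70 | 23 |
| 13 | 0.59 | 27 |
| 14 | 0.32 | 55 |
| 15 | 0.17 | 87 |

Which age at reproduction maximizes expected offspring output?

Expected offspring if breeding at age x = l(x) × b_x:
  age 12: 0.70 × 23 = 16.100
  age 13: 0.59 × 27 = 15.930
  age 14: 0.32 × 55 = 17.600
  age 15: 0.17 × 87 = 14.790
Maximum at age 14 (17.600).

14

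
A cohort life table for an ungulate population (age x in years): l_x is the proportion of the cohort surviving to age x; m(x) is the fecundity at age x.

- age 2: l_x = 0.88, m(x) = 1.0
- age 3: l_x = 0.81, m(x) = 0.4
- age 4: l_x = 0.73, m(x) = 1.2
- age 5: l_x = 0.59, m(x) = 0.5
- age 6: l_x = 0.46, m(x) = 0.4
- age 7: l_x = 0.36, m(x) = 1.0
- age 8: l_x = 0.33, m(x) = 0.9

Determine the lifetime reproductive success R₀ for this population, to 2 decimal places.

3.22

R₀ = Σ l_x m(x):
  age 2: 0.88 × 1.0 = 0.8800
  age 3: 0.81 × 0.4 = 0.3240
  age 4: 0.73 × 1.2 = 0.8760
  age 5: 0.59 × 0.5 = 0.2950
  age 6: 0.46 × 0.4 = 0.1840
  age 7: 0.36 × 1.0 = 0.3600
  age 8: 0.33 × 0.9 = 0.2970
R₀ = 0.8800 + 0.3240 + 0.8760 + 0.2950 + 0.1840 + 0.3600 + 0.2970 = 3.2160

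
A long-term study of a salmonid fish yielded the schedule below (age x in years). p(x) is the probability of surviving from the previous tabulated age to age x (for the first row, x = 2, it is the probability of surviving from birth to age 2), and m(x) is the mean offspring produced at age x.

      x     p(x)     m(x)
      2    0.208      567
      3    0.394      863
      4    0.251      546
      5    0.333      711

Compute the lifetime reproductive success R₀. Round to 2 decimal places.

204.76

Survivorship from birth: l_x = p_2·p_3·…·p_x.
  l_2 = 0.20800
  l_3 = 0.08195
  l_4 = 0.02057
  l_5 = 0.00685
R₀ = Σ l_x m(x):
  age 2: 0.20800 × 567 = 117.9360
  age 3: 0.08195 × 863 = 70.7228
  age 4: 0.02057 × 546 = 11.2312
  age 5: 0.00685 × 711 = 4.8704
R₀ = 117.9360 + 70.7228 + 11.2312 + 4.8704 = 204.7604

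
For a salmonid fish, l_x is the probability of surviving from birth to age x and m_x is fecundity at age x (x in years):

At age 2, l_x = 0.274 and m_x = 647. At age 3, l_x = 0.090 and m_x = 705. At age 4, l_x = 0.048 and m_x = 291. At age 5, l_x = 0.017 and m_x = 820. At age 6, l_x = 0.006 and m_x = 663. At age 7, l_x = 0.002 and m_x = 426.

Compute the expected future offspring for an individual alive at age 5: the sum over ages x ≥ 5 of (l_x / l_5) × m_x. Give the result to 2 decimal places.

1104.12

l_5 = 0.017. Conditional survival from age 5 to x is l_x / l_5.
  x=5: (0.017/0.017) × 820 = 820.0000
  x=6: (0.006/0.017) × 663 = 234.0000
  x=7: (0.002/0.017) × 426 = 50.1176
Sum = 820.0000 + 234.0000 + 50.1176 = 1104.1176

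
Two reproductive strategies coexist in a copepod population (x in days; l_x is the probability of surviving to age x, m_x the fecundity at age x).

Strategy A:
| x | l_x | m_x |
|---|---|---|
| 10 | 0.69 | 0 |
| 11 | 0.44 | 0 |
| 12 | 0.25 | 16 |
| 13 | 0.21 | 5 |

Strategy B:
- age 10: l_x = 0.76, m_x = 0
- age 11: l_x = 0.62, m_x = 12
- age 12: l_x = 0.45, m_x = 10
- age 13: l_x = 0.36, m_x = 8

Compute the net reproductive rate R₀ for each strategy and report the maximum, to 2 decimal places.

Strategy A: R₀ = 0.69×0 + 0.44×0 + 0.25×16 + 0.21×5 = 5.0500
Strategy B: R₀ = 0.76×0 + 0.62×12 + 0.45×10 + 0.36×8 = 14.8200
Highest R₀: strategy B with 14.8200.

14.82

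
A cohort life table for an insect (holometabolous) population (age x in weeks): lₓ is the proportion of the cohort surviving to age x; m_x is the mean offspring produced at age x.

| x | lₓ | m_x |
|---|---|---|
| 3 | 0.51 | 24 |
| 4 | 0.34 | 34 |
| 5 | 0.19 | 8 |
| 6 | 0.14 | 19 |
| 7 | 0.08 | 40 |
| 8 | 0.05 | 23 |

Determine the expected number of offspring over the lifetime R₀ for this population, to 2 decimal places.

32.33

R₀ = Σ lₓ m_x:
  age 3: 0.51 × 24 = 12.2400
  age 4: 0.34 × 34 = 11.5600
  age 5: 0.19 × 8 = 1.5200
  age 6: 0.14 × 19 = 2.6600
  age 7: 0.08 × 40 = 3.2000
  age 8: 0.05 × 23 = 1.1500
R₀ = 12.2400 + 11.5600 + 1.5200 + 2.6600 + 3.2000 + 1.1500 = 32.3300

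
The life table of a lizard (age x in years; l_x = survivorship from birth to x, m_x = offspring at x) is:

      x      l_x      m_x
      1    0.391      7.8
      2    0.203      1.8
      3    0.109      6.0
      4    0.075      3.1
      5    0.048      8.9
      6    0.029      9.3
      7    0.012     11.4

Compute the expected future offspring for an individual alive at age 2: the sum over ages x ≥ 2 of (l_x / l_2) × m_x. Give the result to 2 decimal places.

10.27

l_2 = 0.203. Conditional survival from age 2 to x is l_x / l_2.
  x=2: (0.203/0.203) × 1.8 = 1.8000
  x=3: (0.109/0.203) × 6.0 = 3.2217
  x=4: (0.075/0.203) × 3.1 = 1.1453
  x=5: (0.048/0.203) × 8.9 = 2.1044
  x=6: (0.029/0.203) × 9.3 = 1.3286
  x=7: (0.012/0.203) × 11.4 = 0.6739
Sum = 1.8000 + 3.2217 + 1.1453 + 2.1044 + 1.3286 + 0.6739 = 10.2739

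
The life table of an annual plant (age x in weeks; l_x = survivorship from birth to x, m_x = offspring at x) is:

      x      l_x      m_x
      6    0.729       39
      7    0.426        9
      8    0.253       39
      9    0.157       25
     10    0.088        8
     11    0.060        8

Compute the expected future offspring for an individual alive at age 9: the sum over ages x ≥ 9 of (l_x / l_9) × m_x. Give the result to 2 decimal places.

32.54

l_9 = 0.157. Conditional survival from age 9 to x is l_x / l_9.
  x=9: (0.157/0.157) × 25 = 25.0000
  x=10: (0.088/0.157) × 8 = 4.4841
  x=11: (0.060/0.157) × 8 = 3.0573
Sum = 25.0000 + 4.4841 + 3.0573 = 32.5414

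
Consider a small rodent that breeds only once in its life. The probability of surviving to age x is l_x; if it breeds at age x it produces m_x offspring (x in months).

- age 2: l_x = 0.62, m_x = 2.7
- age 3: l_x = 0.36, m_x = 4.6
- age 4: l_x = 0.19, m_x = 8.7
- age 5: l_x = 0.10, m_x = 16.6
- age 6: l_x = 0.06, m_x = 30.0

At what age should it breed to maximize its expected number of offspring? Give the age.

6

Expected offspring if breeding at age x = l_x × m_x:
  age 2: 0.62 × 2.7 = 1.674
  age 3: 0.36 × 4.6 = 1.656
  age 4: 0.19 × 8.7 = 1.653
  age 5: 0.10 × 16.6 = 1.660
  age 6: 0.06 × 30.0 = 1.800
Maximum at age 6 (1.800).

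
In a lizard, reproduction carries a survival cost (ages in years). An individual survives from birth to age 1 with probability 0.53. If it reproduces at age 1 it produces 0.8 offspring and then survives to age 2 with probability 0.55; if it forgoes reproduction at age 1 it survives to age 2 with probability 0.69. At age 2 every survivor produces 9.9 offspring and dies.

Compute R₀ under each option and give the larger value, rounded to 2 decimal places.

breed at age 1: R₀ = 0.53 × (0.8 + 0.55 × 9.9) = 0.53 × 6.2450 = 3.3099
delay to age 2: R₀ = 0.53 × (0.69 × 9.9) = 0.53 × 6.8310 = 3.6204
Higher: delay to age 2 (3.6204).

3.62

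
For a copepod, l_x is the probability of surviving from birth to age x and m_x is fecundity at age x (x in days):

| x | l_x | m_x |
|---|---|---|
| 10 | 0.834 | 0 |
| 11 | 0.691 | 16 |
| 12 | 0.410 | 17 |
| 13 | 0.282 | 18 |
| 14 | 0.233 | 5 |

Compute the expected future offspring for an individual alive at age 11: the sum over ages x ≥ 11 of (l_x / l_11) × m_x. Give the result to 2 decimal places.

35.12

l_11 = 0.691. Conditional survival from age 11 to x is l_x / l_11.
  x=11: (0.691/0.691) × 16 = 16.0000
  x=12: (0.410/0.691) × 17 = 10.0868
  x=13: (0.282/0.691) × 18 = 7.3459
  x=14: (0.233/0.691) × 5 = 1.6860
Sum = 16.0000 + 10.0868 + 7.3459 + 1.6860 = 35.1187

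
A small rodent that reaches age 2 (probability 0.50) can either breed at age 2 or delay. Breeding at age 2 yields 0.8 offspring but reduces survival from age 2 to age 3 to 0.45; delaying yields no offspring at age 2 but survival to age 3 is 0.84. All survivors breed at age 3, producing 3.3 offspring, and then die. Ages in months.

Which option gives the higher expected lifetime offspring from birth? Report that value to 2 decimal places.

breed at age 2: R₀ = 0.50 × (0.8 + 0.45 × 3.3) = 0.50 × 2.2850 = 1.1425
delay to age 3: R₀ = 0.50 × (0.84 × 3.3) = 0.50 × 2.7720 = 1.3860
Higher: delay to age 3 (1.3860).

1.39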